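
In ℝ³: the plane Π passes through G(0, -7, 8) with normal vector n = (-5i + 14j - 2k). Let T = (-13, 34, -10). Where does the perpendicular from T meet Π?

(2, -8, -4)

Π: n·r = n·G gives -5x + 14y - 2z = -114.
Foot = T − λn with λ = (n·T − d)/|n|² = (561 − (-114))/225 = 3.
Foot = (-13, 34, -10) − 3·(-5, 14, -2) = (2, -8, -4).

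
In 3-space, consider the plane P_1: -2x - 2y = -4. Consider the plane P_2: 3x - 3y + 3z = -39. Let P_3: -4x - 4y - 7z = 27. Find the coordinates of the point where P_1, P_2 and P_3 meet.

(-3, 5, -5)

Solving the 3×3 linear system -2x - 2y = -4, 3x - 3y + 3z = -39, -4x - 4y - 7z = 27 (e.g. by elimination or Cramer's rule, determinant = -84) gives (-3, 5, -5).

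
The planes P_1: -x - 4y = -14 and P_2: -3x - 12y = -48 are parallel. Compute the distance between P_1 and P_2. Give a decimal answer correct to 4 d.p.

0.4851

Rescale P_2 by 1/3: -x - 4y = -16. Then distance = |-14 − (-16)| / √17 ≈ 0.4851.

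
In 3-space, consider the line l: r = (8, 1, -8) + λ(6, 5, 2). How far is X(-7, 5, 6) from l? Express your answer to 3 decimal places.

Taking (8, 1, -8) on l with direction v = (6, 5, 2): w = X − (8, 1, -8) = (-15, 4, 14), and w × v = (-62, 114, -99).
Distance = |w × v| / |v| = √26641 / √65 ≈ 20.245.

20.245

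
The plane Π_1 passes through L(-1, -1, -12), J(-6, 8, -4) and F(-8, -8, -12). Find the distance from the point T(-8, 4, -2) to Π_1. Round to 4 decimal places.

2.4444

LJ = (-5, 9, 8), LF = (-7, -7, 0); a normal to Π_1 is LJ × LF = (56, -56, 98).
Using L: Π_1 has equation 56x - 56y + 98z = -1176.
n·T − d = (56)·(-8) + (-56)·(4) + (98)·(-2) − (-1176) = 308; |n| = √15876.
Distance = |308| / √15876 = 308/√15876 ≈ 2.4444.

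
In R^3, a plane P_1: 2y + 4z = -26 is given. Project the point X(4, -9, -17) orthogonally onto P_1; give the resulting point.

Foot = X − λn with λ = (n·X − d)/|n|² = (-86 − (-26))/20 = -3.
Foot = (4, -9, -17) − (-3)·(0, 2, 4) = (4, -3, -5).

(4, -3, -5)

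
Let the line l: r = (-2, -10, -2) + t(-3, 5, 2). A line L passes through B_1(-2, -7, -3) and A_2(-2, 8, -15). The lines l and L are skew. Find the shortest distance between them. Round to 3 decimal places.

0.590

A direction vector for L is A_2 − B_1 = (0, 15, -12).
Common perpendicular direction n = (-3, 5, 2) × (0, 15, -12) = (-90, -36, -45).
With w = (-2, -7, -3) − (-2, -10, -2) = (0, 3, -1), w · n = -63.
Distance = |w · n| / |n| = |-63| / √11421 ≈ 0.590.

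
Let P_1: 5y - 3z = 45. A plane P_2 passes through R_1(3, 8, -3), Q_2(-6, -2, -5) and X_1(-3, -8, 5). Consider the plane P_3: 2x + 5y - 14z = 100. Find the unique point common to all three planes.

(0, 6, -5)

R_1Q_2 = (-9, -10, -2), R_1X_1 = (-6, -16, 8); a normal to P_2 is R_1Q_2 × R_1X_1 = (-112, 84, 84).
Using R_1: P_2 has equation -112x + 84y + 84z = 84.
Solving the 3×3 linear system 5y - 3z = 45, -112x + 84y + 84z = 84, 2x + 5y - 14z = 100 (e.g. by elimination or Cramer's rule, determinant = -4816) gives (0, 6, -5).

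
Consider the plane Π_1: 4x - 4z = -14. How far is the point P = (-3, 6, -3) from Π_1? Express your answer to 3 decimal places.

2.475

n·P − d = (4)·(-3) + (0)·(6) + (-4)·(-3) − (-14) = 14; |n| = √32.
Distance = |14| / √32 = 14/√32 ≈ 2.475.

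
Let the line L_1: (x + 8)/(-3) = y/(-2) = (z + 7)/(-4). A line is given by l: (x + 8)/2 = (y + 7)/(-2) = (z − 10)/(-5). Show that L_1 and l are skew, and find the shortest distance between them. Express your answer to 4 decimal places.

13.1561

L_1 has direction (-3, -2, -4) through (-8, 0, -7).
l has direction (2, -2, -5) through (-8, -7, 10).
Common perpendicular direction n = (-3, -2, -4) × (2, -2, -5) = (2, -23, 10).
With w = (-8, -7, 10) − (-8, 0, -7) = (0, -7, 17), w · n = 331.
Since n ≠ 0 the lines are not parallel, and w · n = 331 ≠ 0 so they do not intersect; hence they are skew.
Distance = |w · n| / |n| = |331| / √633 ≈ 13.1561.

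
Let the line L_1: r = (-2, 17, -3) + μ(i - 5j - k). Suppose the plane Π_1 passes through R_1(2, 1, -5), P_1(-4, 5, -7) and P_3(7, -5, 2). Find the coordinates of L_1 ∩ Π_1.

(1, 2, -6)

R_1P_1 = (-6, 4, -2), R_1P_3 = (5, -6, 7); a normal to Π_1 is R_1P_1 × R_1P_3 = (16, 32, 16).
Using R_1: Π_1 has equation 16x + 32y + 16z = -16.
Substitute r = (-2, 17, -3) + t(1, -5, -1) into the plane: 464 + (-160)t = -16, so t = 3.
Intersection: (-2, 17, -3) + 3·(1, -5, -1) = (1, 2, -6).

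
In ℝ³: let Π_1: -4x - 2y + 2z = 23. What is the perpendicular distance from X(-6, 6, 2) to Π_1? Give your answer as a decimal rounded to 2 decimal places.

n·X − d = (-4)·(-6) + (-2)·(6) + (2)·(2) − 23 = -7; |n| = √24.
Distance = |-7| / √24 = 7/√24 ≈ 1.43.

1.43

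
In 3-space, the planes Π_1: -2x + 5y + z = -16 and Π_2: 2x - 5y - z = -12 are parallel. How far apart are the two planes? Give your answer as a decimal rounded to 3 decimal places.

Rescale Π_2 by 1/(-1): -2x + 5y + z = 12. Then distance = |-16 − 12| / √30 ≈ 5.112.

5.112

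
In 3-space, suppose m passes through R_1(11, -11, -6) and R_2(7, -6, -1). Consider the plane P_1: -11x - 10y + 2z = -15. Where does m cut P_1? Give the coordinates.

(3, -1, 4)

A direction vector for m is R_2 − R_1 = (-4, 5, 5).
Substitute r = (11, -11, -6) + t(-4, 5, 5) into the plane: -23 + 4t = -15, so t = 2.
Intersection: (11, -11, -6) + 2·(-4, 5, 5) = (3, -1, 4).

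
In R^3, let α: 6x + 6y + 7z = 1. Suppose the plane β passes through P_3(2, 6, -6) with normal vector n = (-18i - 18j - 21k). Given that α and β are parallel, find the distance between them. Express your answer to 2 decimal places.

0.45

β: n·r = n·P_3 gives -18x - 18y - 21z = -18.
Rescale β by 1/(-3): 6x + 6y + 7z = 6. Then distance = |1 − 6| / √121 ≈ 0.45.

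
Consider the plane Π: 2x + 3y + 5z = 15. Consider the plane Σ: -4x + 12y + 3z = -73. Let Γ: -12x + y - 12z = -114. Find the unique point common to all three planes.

Solving the 3×3 linear system 2x + 3y + 5z = 15, -4x + 12y + 3z = -73, -12x + y - 12z = -114 (e.g. by elimination or Cramer's rule, determinant = 154) gives (4, -6, 5).

(4, -6, 5)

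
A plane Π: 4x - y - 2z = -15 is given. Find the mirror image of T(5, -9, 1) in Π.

(-11, -5, 9)

λ = (n·T − d)/|n|² = (27 − (-15))/21 = 2.
Reflection = T − 2λn = (5, -9, 1) − 4·(4, -1, -2) = (-11, -5, 9).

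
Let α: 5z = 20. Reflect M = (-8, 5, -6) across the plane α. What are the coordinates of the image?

λ = (n·M − d)/|n|² = (-30 − 20)/25 = -2.
Reflection = M − 2λn = (-8, 5, -6) − (-4)·(0, 0, 5) = (-8, 5, 14).

(-8, 5, 14)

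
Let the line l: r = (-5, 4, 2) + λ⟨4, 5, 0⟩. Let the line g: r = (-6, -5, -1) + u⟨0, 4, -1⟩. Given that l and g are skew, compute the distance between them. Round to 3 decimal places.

4.584

Common perpendicular direction n = (4, 5, 0) × (0, 4, -1) = (-5, 4, 16).
With w = (-6, -5, -1) − (-5, 4, 2) = (-1, -9, -3), w · n = -79.
Distance = |w · n| / |n| = |-79| / √297 ≈ 4.584.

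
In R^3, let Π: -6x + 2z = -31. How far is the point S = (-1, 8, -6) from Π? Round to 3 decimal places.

n·S − d = (-6)·(-1) + (0)·(8) + (2)·(-6) − (-31) = 25; |n| = √40.
Distance = |25| / √40 = 25/√40 ≈ 3.953.

3.953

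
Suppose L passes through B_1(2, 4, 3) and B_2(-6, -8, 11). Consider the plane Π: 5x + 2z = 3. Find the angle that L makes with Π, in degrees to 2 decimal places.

A direction vector for L is B_2 − B_1 = (-8, -12, 8).
sin θ = |n·v| / (|n||v|) = |-24| / (√29 · √272) = 0.27023.
θ ≈ 15.68°.

15.68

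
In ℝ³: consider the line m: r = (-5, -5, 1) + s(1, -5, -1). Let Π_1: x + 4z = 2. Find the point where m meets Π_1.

(-6, 0, 2)

Substitute r = (-5, -5, 1) + t(1, -5, -1) into the plane: -1 + (-3)t = 2, so t = -1.
Intersection: (-5, -5, 1) + (-1)·(1, -5, -1) = (-6, 0, 2).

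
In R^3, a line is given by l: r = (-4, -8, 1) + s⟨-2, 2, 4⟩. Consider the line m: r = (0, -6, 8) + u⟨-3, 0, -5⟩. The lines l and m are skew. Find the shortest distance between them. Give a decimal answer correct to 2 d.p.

1.69

Common perpendicular direction n = (-2, 2, 4) × (-3, 0, -5) = (-10, -22, 6).
With w = (0, -6, 8) − (-4, -8, 1) = (4, 2, 7), w · n = -42.
Distance = |w · n| / |n| = |-42| / √620 ≈ 1.69.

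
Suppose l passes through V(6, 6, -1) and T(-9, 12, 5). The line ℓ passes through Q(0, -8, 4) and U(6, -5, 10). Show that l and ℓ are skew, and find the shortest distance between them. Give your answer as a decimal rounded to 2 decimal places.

15.09

A direction vector for l is T − V = (-15, 6, 6).
A direction vector for ℓ is U − Q = (6, 3, 6).
Common perpendicular direction n = (-15, 6, 6) × (6, 3, 6) = (18, 126, -81).
With w = (0, -8, 4) − (6, 6, -1) = (-6, -14, 5), w · n = -2277.
Since n ≠ 0 the lines are not parallel, and w · n = -2277 ≠ 0 so they do not intersect; hence they are skew.
Distance = |w · n| / |n| = |-2277| / √22761 ≈ 15.09.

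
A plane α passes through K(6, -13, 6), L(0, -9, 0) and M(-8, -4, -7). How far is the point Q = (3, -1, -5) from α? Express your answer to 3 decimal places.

6.633

KL = (-6, 4, -6), KM = (-14, 9, -13); a normal to α is KL × KM = (2, 6, 2).
Using K: α has equation 2x + 6y + 2z = -54.
n·Q − d = (2)·(3) + (6)·(-1) + (2)·(-5) − (-54) = 44; |n| = √44.
Distance = |44| / √44 = 44/√44 ≈ 6.633.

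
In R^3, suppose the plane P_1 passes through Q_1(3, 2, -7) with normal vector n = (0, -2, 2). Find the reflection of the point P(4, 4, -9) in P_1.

(4, 0, -5)

P_1: n·r = n·Q_1 gives -2y + 2z = -18.
λ = (n·P − d)/|n|² = (-26 − (-18))/8 = -1.
Reflection = P − 2λn = (4, 4, -9) − (-2)·(0, -2, 2) = (4, 0, -5).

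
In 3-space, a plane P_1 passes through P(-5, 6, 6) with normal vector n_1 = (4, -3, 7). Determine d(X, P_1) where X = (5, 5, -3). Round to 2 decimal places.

P_1: n_1·r = n_1·P gives 4x - 3y + 7z = 4.
n·X − d = (4)·(5) + (-3)·(5) + (7)·(-3) − 4 = -20; |n| = √74.
Distance = |-20| / √74 = 20/√74 ≈ 2.32.

2.32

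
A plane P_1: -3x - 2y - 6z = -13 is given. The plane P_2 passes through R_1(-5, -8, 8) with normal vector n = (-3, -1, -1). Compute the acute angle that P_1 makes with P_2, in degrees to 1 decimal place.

42.9

P_2: n·r = n·R_1 gives -3x - y - z = 15.
cos θ = |n₁·n₂| / (|n₁||n₂|) = |17| / (√49 · √11).
θ = arccos(0.73224) ≈ 42.9°.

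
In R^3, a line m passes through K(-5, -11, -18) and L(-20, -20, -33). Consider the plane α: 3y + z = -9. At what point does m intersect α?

(10, -2, -3)

A direction vector for m is L − K = (-15, -9, -15).
Substitute r = (-5, -11, -18) + t(-15, -9, -15) into the plane: -51 + (-42)t = -9, so t = -1.
Intersection: (-5, -11, -18) + (-1)·(-15, -9, -15) = (10, -2, -3).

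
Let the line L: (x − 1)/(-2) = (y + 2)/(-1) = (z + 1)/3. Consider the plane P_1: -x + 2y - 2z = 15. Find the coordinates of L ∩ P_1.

(7, 1, -10)

L has direction (-2, -1, 3) through (1, -2, -1).
Substitute r = (1, -2, -1) + t(-2, -1, 3) into the plane: -3 + (-6)t = 15, so t = -3.
Intersection: (1, -2, -1) + (-3)·(-2, -1, 3) = (7, 1, -10).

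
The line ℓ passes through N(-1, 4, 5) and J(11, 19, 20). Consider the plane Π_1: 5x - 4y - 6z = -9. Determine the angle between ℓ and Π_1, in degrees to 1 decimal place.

A direction vector for ℓ is J − N = (12, 15, 15).
sin θ = |n·v| / (|n||v|) = |-90| / (√77 · √594) = 0.42083.
θ ≈ 24.9°.

24.9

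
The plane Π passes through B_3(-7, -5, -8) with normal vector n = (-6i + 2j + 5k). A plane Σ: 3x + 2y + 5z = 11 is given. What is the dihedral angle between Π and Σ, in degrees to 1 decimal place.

Π: n·r = n·B_3 gives -6x + 2y + 5z = -8.
cos θ = |n₁·n₂| / (|n₁||n₂|) = |11| / (√65 · √38).
θ = arccos(0.22133) ≈ 77.2°.

77.2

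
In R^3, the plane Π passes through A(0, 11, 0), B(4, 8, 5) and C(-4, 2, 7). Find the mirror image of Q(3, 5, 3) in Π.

(1, 9, 7)

AB = (4, -3, 5), AC = (-4, -9, 7); a normal to Π is AB × AC = (24, -48, -48).
Using A: Π has equation 24x - 48y - 48z = -528.
λ = (n·Q − d)/|n|² = (-312 − (-528))/5184 = 1/24.
Reflection = Q − 2λn = (3, 5, 3) − (1/12)·(24, -48, -48) = (1, 9, 7).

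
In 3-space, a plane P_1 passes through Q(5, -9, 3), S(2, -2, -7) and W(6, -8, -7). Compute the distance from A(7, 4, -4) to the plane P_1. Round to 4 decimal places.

QS = (-3, 7, -10), QW = (1, 1, -10); a normal to P_1 is QS × QW = (-60, -40, -10).
Using Q: P_1 has equation -60x - 40y - 10z = 30.
n·A − d = (-60)·(7) + (-40)·(4) + (-10)·(-4) − 30 = -570; |n| = √5300.
Distance = |-570| / √5300 = 570/√5300 ≈ 7.8296.

7.8296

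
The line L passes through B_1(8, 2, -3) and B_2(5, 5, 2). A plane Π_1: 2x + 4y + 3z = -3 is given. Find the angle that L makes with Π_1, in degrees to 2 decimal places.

A direction vector for L is B_2 − B_1 = (-3, 3, 5).
sin θ = |n·v| / (|n||v|) = |21| / (√29 · √43) = 0.59468.
θ ≈ 36.49°.

36.49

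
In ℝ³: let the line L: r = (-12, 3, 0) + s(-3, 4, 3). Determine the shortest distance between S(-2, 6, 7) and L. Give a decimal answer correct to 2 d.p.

Taking (-12, 3, 0) on L with direction v = (-3, 4, 3): w = S − (-12, 3, 0) = (10, 3, 7), and w × v = (-19, -51, 49).
Distance = |w × v| / |v| = √5363 / √34 ≈ 12.56.

12.56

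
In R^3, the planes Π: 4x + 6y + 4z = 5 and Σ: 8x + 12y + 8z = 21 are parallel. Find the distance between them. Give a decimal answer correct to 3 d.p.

0.667

Rescale Σ by 1/2: 4x + 6y + 4z = 21/2. Then distance = |5 − (21/2)| / √68 ≈ 0.667.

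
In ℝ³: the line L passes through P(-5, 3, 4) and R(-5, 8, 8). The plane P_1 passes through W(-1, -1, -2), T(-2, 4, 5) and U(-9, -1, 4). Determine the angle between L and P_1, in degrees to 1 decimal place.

A direction vector for L is R − P = (0, 5, 4).
WT = (-1, 5, 7), WU = (-8, 0, 6); a normal to P_1 is WT × WU = (30, -50, 40).
Using W: P_1 has equation 30x - 50y + 40z = -60.
sin θ = |n·v| / (|n||v|) = |-90| / (√5000 · √41) = 0.19878.
θ ≈ 11.5°.

11.5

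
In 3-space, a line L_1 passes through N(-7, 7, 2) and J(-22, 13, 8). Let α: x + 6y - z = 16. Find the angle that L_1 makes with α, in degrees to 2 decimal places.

8.12

A direction vector for L_1 is J − N = (-15, 6, 6).
sin θ = |n·v| / (|n||v|) = |15| / (√38 · √297) = 0.14120.
θ ≈ 8.12°.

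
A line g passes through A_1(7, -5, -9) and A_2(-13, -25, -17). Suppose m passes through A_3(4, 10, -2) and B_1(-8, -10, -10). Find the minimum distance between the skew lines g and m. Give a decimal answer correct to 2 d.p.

0.93

A direction vector for g is A_2 − A_1 = (-20, -20, -8).
A direction vector for m is B_1 − A_3 = (-12, -20, -8).
Common perpendicular direction n = (-20, -20, -8) × (-12, -20, -8) = (0, -64, 160).
With w = (4, 10, -2) − (7, -5, -9) = (-3, 15, 7), w · n = 160.
Distance = |w · n| / |n| = |160| / √29696 ≈ 0.93.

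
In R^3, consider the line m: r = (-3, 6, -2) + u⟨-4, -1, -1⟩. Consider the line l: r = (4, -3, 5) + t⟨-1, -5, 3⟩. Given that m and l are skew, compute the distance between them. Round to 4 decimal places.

1.6412

Common perpendicular direction n = (-4, -1, -1) × (-1, -5, 3) = (-8, 13, 19).
With w = (4, -3, 5) − (-3, 6, -2) = (7, -9, 7), w · n = -40.
Distance = |w · n| / |n| = |-40| / √594 ≈ 1.6412.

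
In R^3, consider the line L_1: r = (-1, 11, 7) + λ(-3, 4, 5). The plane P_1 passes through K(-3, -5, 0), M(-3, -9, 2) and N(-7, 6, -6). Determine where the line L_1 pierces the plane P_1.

KM = (0, -4, 2), KN = (-4, 11, -6); a normal to P_1 is KM × KN = (2, -8, -16).
Using K: P_1 has equation 2x - 8y - 16z = 34.
Substitute r = (-1, 11, 7) + t(-3, 4, 5) into the plane: -202 + (-118)t = 34, so t = -2.
Intersection: (-1, 11, 7) + (-2)·(-3, 4, 5) = (5, 3, -3).

(5, 3, -3)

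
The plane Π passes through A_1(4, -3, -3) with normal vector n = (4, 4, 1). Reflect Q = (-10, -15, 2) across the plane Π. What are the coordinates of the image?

(14, 9, 8)

Π: n·r = n·A_1 gives 4x + 4y + z = 1.
λ = (n·Q − d)/|n|² = (-98 − 1)/33 = -3.
Reflection = Q − 2λn = (-10, -15, 2) − (-6)·(4, 4, 1) = (14, 9, 8).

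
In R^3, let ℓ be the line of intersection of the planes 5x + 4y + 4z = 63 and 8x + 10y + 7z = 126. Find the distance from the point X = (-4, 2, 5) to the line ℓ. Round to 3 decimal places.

Direction of ℓ: (5, 4, 4) × (8, 10, 7) = (-12, -3, 18).
A point on ℓ: solving the two plane equations with x = 3 gives (3, 6, 6).
Taking (3, 6, 6) on ℓ with direction v = (-12, -3, 18): w = X − (3, 6, 6) = (-7, -4, -1), and w × v = (-75, 138, -27).
Distance = |w × v| / |v| = √25398 / √477 ≈ 7.297.

7.297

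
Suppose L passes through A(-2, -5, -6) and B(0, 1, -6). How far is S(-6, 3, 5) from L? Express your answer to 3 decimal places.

A direction vector for L is B − A = (2, 6, 0).
Taking (-2, -5, -6) on L with direction v = (2, 6, 0): w = S − (-2, -5, -6) = (-4, 8, 11), and w × v = (-66, 22, -40).
Distance = |w × v| / |v| = √6440 / √40 ≈ 12.689.

12.689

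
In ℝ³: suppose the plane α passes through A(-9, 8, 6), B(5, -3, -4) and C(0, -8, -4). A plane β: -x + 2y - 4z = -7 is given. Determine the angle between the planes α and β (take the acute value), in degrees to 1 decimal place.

9.0

AB = (14, -11, -10), AC = (9, -16, -10); a normal to α is AB × AC = (-50, 50, -125).
Using A: α has equation -50x + 50y - 125z = 100.
cos θ = |n₁·n₂| / (|n₁||n₂|) = |650| / (√20625 · √21).
θ = arccos(0.98766) ≈ 9.0°.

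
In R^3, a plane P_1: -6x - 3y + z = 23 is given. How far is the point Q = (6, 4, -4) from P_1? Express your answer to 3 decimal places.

n·Q − d = (-6)·(6) + (-3)·(4) + (1)·(-4) − 23 = -75; |n| = √46.
Distance = |-75| / √46 = 75/√46 ≈ 11.058.

11.058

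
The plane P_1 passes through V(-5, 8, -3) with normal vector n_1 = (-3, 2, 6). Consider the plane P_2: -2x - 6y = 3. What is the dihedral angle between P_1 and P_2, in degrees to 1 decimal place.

P_1: n_1·r = n_1·V gives -3x + 2y + 6z = 13.
cos θ = |n₁·n₂| / (|n₁||n₂|) = |-6| / (√49 · √40).
θ = arccos(0.13553) ≈ 82.2°.

82.2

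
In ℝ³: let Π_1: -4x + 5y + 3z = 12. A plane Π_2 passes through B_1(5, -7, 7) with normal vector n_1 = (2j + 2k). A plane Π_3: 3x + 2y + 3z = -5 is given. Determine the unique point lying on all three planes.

(1, 8, -8)

Π_2: n_1·r = n_1·B_1 gives 2y + 2z = 0.
Solving the 3×3 linear system -4x + 5y + 3z = 12, 2y + 2z = 0, 3x + 2y + 3z = -5 (e.g. by elimination or Cramer's rule, determinant = 4) gives (1, 8, -8).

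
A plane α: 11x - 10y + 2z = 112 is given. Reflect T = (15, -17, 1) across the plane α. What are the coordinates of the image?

λ = (n·T − d)/|n|² = (337 − 112)/225 = 1.
Reflection = T − 2λn = (15, -17, 1) − 2·(11, -10, 2) = (-7, 3, -3).

(-7, 3, -3)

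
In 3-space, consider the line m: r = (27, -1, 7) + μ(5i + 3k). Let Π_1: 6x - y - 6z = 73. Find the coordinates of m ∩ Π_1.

(7, -1, -5)

Substitute r = (27, -1, 7) + t(5, 0, 3) into the plane: 121 + 12t = 73, so t = -4.
Intersection: (27, -1, 7) + (-4)·(5, 0, 3) = (7, -1, -5).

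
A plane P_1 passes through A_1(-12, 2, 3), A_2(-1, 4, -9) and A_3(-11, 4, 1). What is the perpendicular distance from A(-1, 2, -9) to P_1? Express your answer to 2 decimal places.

0.67

A_1A_2 = (11, 2, -12), A_1A_3 = (1, 2, -2); a normal to P_1 is A_1A_2 × A_1A_3 = (20, 10, 20).
Using A_1: P_1 has equation 20x + 10y + 20z = -160.
n·A − d = (20)·(-1) + (10)·(2) + (20)·(-9) − (-160) = -20; |n| = √900.
Distance = |-20| / √900 = 20/√900 ≈ 0.67.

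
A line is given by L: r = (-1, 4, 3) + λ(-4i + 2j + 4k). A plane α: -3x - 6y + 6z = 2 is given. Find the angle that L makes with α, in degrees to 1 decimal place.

sin θ = |n·v| / (|n||v|) = |24| / (√81 · √36) = 0.44444.
θ ≈ 26.4°.

26.4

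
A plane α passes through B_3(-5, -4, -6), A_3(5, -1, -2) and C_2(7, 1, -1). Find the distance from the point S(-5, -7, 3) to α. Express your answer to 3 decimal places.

B_3A_3 = (10, 3, 4), B_3C_2 = (12, 5, 5); a normal to α is B_3A_3 × B_3C_2 = (-5, -2, 14).
Using B_3: α has equation -5x - 2y + 14z = -51.
n·S − d = (-5)·(-5) + (-2)·(-7) + (14)·(3) − (-51) = 132; |n| = √225.
Distance = |132| / √225 = 132/√225 ≈ 8.800.

8.800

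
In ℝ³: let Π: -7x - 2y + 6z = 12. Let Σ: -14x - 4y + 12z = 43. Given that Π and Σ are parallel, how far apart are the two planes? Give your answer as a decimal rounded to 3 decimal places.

1.007

Rescale Σ by 1/2: -7x - 2y + 6z = 43/2. Then distance = |12 − (43/2)| / √89 ≈ 1.007.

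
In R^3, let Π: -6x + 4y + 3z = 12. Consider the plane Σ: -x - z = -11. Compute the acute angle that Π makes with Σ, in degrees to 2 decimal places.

74.24

cos θ = |n₁·n₂| / (|n₁||n₂|) = |3| / (√61 · √2).
θ = arccos(0.27161) ≈ 74.24°.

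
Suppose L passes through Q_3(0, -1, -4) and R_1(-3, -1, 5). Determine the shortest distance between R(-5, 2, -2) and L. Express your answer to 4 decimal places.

5.0892

A direction vector for L is R_1 − Q_3 = (-3, 0, 9).
Taking (0, -1, -4) on L with direction v = (-3, 0, 9): w = R − (0, -1, -4) = (-5, 3, 2), and w × v = (27, 39, 9).
Distance = |w × v| / |v| = √2331 / √90 ≈ 5.0892.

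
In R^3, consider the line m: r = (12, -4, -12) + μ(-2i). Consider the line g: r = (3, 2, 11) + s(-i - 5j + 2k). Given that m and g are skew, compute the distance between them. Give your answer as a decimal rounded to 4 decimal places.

Common perpendicular direction n = (-2, 0, 0) × (-1, -5, 2) = (0, 4, 10).
With w = (3, 2, 11) − (12, -4, -12) = (-9, 6, 23), w · n = 254.
Distance = |w · n| / |n| = |254| / √116 ≈ 23.5833.

23.5833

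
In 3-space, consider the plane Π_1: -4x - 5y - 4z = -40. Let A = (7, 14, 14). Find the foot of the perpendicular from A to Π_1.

(-1, 4, 6)

Foot = A − λn with λ = (n·A − d)/|n|² = (-154 − (-40))/57 = -2.
Foot = (7, 14, 14) − (-2)·(-4, -5, -4) = (-1, 4, 6).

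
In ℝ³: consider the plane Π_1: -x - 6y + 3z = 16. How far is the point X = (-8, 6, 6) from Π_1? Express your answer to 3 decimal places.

n·X − d = (-1)·(-8) + (-6)·(6) + (3)·(6) − 16 = -26; |n| = √46.
Distance = |-26| / √46 = 26/√46 ≈ 3.833.

3.833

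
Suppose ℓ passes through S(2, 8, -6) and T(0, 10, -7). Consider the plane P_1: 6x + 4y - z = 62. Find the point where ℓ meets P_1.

(10, 0, -2)

A direction vector for ℓ is T − S = (-2, 2, -1).
Substitute r = (2, 8, -6) + t(-2, 2, -1) into the plane: 50 + (-3)t = 62, so t = -4.
Intersection: (2, 8, -6) + (-4)·(-2, 2, -1) = (10, 0, -2).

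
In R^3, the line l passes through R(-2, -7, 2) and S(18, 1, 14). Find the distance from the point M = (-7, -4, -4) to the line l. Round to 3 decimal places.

A direction vector for l is S − R = (20, 8, 12).
Taking (-2, -7, 2) on l with direction v = (20, 8, 12): w = M − (-2, -7, 2) = (-5, 3, -6), and w × v = (84, -60, -100).
Distance = |w × v| / |v| = √20656 / √608 ≈ 5.829.

5.829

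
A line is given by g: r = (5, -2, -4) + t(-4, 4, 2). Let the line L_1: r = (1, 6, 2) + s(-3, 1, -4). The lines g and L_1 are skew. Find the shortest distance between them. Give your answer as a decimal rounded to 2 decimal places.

1.90

Common perpendicular direction n = (-4, 4, 2) × (-3, 1, -4) = (-18, -22, 8).
With w = (1, 6, 2) − (5, -2, -4) = (-4, 8, 6), w · n = -56.
Distance = |w · n| / |n| = |-56| / √872 ≈ 1.90.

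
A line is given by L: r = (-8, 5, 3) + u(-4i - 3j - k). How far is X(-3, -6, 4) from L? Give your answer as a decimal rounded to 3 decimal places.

Taking (-8, 5, 3) on L with direction v = (-4, -3, -1): w = X − (-8, 5, 3) = (5, -11, 1), and w × v = (14, 1, -59).
Distance = |w × v| / |v| = √3678 / √26 ≈ 11.894.

11.894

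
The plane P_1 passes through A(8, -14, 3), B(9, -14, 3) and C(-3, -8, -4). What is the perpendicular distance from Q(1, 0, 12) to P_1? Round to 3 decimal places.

16.487

AB = (1, 0, 0), AC = (-11, 6, -7); a normal to P_1 is AB × AC = (0, 7, 6).
Using A: P_1 has equation 7y + 6z = -80.
n·Q − d = (0)·(1) + (7)·(0) + (6)·(12) − (-80) = 152; |n| = √85.
Distance = |152| / √85 = 152/√85 ≈ 16.487.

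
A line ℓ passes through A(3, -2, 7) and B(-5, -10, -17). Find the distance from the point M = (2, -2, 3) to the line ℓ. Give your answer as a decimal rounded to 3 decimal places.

A direction vector for ℓ is B − A = (-8, -8, -24).
Taking (3, -2, 7) on ℓ with direction v = (-8, -8, -24): w = M − (3, -2, 7) = (-1, 0, -4), and w × v = (-32, 8, 8).
Distance = |w × v| / |v| = √1152 / √704 ≈ 1.279.

1.279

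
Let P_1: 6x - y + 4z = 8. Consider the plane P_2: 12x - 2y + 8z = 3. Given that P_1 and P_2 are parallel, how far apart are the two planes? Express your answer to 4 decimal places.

0.8928

Rescale P_2 by 1/2: 6x - y + 4z = 3/2. Then distance = |8 − (3/2)| / √53 ≈ 0.8928.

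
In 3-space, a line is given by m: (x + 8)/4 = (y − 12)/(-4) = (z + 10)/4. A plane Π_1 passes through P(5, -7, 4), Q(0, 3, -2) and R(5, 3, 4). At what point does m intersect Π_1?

(0, 4, -2)

m has direction (4, -4, 4) through (-8, 12, -10).
PQ = (-5, 10, -6), PR = (0, 10, 0); a normal to Π_1 is PQ × PR = (60, 0, -50).
Using P: Π_1 has equation 60x - 50z = 100.
Substitute r = (-8, 12, -10) + t(4, -4, 4) into the plane: 20 + 40t = 100, so t = 2.
Intersection: (-8, 12, -10) + 2·(4, -4, 4) = (0, 4, -2).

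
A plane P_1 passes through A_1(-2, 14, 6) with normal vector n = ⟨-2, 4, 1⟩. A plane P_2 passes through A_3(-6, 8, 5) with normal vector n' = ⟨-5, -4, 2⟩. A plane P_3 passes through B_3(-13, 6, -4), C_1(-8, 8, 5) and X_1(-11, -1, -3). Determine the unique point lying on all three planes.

P_1: n·r = n·A_1 gives -2x + 4y + z = 66.
P_2: n'·r = n'·A_3 gives -5x - 4y + 2z = 8.
B_3C_1 = (5, 2, 9), B_3X_1 = (2, -7, 1); a normal to P_3 is B_3C_1 × B_3X_1 = (65, 13, -39).
Using B_3: P_3 has equation 65x + 13y - 39z = -611.
Solving the 3×3 linear system -2x + 4y + z = 66, -5x - 4y + 2z = 8, 65x + 13y - 39z = -611 (e.g. by elimination or Cramer's rule, determinant = -325) gives (-8, 11, 6).

(-8, 11, 6)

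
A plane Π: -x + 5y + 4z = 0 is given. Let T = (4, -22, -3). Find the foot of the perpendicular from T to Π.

Foot = T − λn with λ = (n·T − d)/|n|² = (-126 − 0)/42 = -3.
Foot = (4, -22, -3) − (-3)·(-1, 5, 4) = (1, -7, 9).

(1, -7, 9)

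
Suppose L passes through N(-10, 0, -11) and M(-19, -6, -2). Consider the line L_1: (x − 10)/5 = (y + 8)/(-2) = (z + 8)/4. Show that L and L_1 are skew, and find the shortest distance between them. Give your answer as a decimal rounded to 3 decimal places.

6.614

A direction vector for L is M − N = (-9, -6, 9).
L_1 has direction (5, -2, 4) through (10, -8, -8).
Common perpendicular direction n = (-9, -6, 9) × (5, -2, 4) = (-6, 81, 48).
With w = (10, -8, -8) − (-10, 0, -11) = (20, -8, 3), w · n = -624.
Since n ≠ 0 the lines are not parallel, and w · n = -624 ≠ 0 so they do not intersect; hence they are skew.
Distance = |w · n| / |n| = |-624| / √8901 ≈ 6.614.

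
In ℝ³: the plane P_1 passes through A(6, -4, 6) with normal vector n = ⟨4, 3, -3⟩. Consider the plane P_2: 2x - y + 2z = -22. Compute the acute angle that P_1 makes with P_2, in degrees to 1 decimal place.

86.7

P_1: n·r = n·A gives 4x + 3y - 3z = -6.
cos θ = |n₁·n₂| / (|n₁||n₂|) = |-1| / (√34 · √9).
θ = arccos(0.05717) ≈ 86.7°.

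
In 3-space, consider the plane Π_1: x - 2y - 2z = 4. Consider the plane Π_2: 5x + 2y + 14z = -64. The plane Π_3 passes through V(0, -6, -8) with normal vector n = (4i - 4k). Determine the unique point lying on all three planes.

Π_3: n·r = n·V gives 4x - 4z = 32.
Solving the 3×3 linear system x - 2y - 2z = 4, 5x + 2y + 14z = -64, 4x - 4z = 32 (e.g. by elimination or Cramer's rule, determinant = -144) gives (2, 5, -6).

(2, 5, -6)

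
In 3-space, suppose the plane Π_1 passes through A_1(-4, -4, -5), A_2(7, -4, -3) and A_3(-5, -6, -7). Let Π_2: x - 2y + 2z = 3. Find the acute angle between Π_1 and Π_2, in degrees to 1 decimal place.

27.3

A_1A_2 = (11, 0, 2), A_1A_3 = (-1, -2, -2); a normal to Π_1 is A_1A_2 × A_1A_3 = (4, 20, -22).
Using A_1: Π_1 has equation 4x + 20y - 22z = 14.
cos θ = |n₁·n₂| / (|n₁||n₂|) = |-80| / (√900 · √9).
θ = arccos(0.88889) ≈ 27.3°.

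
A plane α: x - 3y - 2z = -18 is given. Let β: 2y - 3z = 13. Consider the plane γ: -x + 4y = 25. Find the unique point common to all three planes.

(-5, 5, -1)

Solving the 3×3 linear system x - 3y - 2z = -18, 2y - 3z = 13, -x + 4y = 25 (e.g. by elimination or Cramer's rule, determinant = -1) gives (-5, 5, -1).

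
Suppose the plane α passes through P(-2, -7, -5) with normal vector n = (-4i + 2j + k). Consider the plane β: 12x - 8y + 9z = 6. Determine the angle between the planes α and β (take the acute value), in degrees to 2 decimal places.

45.09

α: n·r = n·P gives -4x + 2y + z = -11.
cos θ = |n₁·n₂| / (|n₁||n₂|) = |-55| / (√21 · √289).
θ = arccos(0.70600) ≈ 45.09°.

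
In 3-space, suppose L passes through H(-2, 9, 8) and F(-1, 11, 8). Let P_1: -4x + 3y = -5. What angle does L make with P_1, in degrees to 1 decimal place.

10.3

A direction vector for L is F − H = (1, 2, 0).
sin θ = |n·v| / (|n||v|) = |2| / (√25 · √5) = 0.17889.
θ ≈ 10.3°.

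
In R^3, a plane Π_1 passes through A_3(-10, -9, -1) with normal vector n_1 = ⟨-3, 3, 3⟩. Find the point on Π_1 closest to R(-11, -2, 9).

(-5, -8, 3)

Π_1: n_1·r = n_1·A_3 gives -3x + 3y + 3z = 0.
Foot = R − λn with λ = (n·R − d)/|n|² = (54 − 0)/27 = 2.
Foot = (-11, -2, 9) − 2·(-3, 3, 3) = (-5, -8, 3).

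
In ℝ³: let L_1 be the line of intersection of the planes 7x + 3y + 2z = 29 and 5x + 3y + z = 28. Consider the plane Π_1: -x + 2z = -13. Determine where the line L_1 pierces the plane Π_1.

(3, 6, -5)

Direction of L_1: (7, 3, 2) × (5, 3, 1) = (-3, 3, 6).
A point on L_1: solving the two plane equations with x = -1 gives (-1, 10, 3).
Substitute r = (-1, 10, 3) + t(-3, 3, 6) into the plane: 7 + 15t = -13, so t = -4/3.
Intersection: (-1, 10, 3) + (-4/3)·(-3, 3, 6) = (3, 6, -5).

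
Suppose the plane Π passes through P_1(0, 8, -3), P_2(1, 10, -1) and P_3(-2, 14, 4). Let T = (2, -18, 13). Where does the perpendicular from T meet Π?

(-2, 4, -7)

P_1P_2 = (1, 2, 2), P_1P_3 = (-2, 6, 7); a normal to Π is P_1P_2 × P_1P_3 = (2, -11, 10).
Using P_1: Π has equation 2x - 11y + 10z = -118.
Foot = T − λn with λ = (n·T − d)/|n|² = (332 − (-118))/225 = 2.
Foot = (2, -18, 13) − 2·(2, -11, 10) = (-2, 4, -7).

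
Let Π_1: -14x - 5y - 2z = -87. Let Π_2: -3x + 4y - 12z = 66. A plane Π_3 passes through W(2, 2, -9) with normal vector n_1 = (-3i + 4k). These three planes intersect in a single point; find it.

(6, 3, -6)

Π_3: n_1·r = n_1·W gives -3x + 4z = -42.
Solving the 3×3 linear system -14x - 5y - 2z = -87, -3x + 4y - 12z = 66, -3x + 4z = -42 (e.g. by elimination or Cramer's rule, determinant = -488) gives (6, 3, -6).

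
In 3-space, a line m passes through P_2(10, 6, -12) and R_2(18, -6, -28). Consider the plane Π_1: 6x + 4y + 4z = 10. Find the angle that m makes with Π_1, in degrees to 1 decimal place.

21.1

A direction vector for m is R_2 − P_2 = (8, -12, -16).
sin θ = |n·v| / (|n||v|) = |-64| / (√68 · √464) = 0.36030.
θ ≈ 21.1°.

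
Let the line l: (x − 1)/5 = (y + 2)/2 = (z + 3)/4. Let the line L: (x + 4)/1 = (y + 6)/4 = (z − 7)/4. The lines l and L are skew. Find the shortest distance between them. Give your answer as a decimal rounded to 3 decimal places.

11.191

l has direction (5, 2, 4) through (1, -2, -3).
L has direction (1, 4, 4) through (-4, -6, 7).
Common perpendicular direction n = (5, 2, 4) × (1, 4, 4) = (-8, -16, 18).
With w = (-4, -6, 7) − (1, -2, -3) = (-5, -4, 10), w · n = 284.
Distance = |w · n| / |n| = |284| / √644 ≈ 11.191.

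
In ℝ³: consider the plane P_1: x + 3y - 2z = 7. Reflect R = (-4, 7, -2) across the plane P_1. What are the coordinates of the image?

(-6, 1, 2)

λ = (n·R − d)/|n|² = (21 − 7)/14 = 1.
Reflection = R − 2λn = (-4, 7, -2) − 2·(1, 3, -2) = (-6, 1, 2).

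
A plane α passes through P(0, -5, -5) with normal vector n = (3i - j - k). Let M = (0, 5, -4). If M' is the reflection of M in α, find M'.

α: n·r = n·P gives 3x - y - z = 10.
λ = (n·M − d)/|n|² = (-1 − 10)/11 = -1.
Reflection = M − 2λn = (0, 5, -4) − (-2)·(3, -1, -1) = (6, 3, -6).

(6, 3, -6)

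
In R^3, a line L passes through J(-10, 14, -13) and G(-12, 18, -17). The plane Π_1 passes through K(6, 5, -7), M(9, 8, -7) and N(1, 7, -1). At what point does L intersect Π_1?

(-4, 2, -1)

A direction vector for L is G − J = (-2, 4, -4).
KM = (3, 3, 0), KN = (-5, 2, 6); a normal to Π_1 is KM × KN = (18, -18, 21).
Using K: Π_1 has equation 18x - 18y + 21z = -129.
Substitute r = (-10, 14, -13) + t(-2, 4, -4) into the plane: -705 + (-192)t = -129, so t = -3.
Intersection: (-10, 14, -13) + (-3)·(-2, 4, -4) = (-4, 2, -1).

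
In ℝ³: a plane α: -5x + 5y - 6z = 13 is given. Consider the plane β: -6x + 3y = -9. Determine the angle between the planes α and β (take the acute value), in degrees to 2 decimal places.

43.67

cos θ = |n₁·n₂| / (|n₁||n₂|) = |45| / (√86 · √45).
θ = arccos(0.72336) ≈ 43.67°.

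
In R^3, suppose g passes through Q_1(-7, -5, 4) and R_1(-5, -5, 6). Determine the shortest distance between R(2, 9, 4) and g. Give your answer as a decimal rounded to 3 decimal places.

A direction vector for g is R_1 − Q_1 = (2, 0, 2).
Taking (-7, -5, 4) on g with direction v = (2, 0, 2): w = R − (-7, -5, 4) = (9, 14, 0), and w × v = (28, -18, -28).
Distance = |w × v| / |v| = √1892 / √8 ≈ 15.379.

15.379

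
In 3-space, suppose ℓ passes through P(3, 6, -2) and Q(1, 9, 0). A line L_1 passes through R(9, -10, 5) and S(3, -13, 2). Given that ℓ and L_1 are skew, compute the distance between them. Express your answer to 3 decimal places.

A direction vector for ℓ is Q − P = (-2, 3, 2).
A direction vector for L_1 is S − R = (-6, -3, -3).
Common perpendicular direction n = (-2, 3, 2) × (-6, -3, -3) = (-3, -18, 24).
With w = (9, -10, 5) − (3, 6, -2) = (6, -16, 7), w · n = 438.
Distance = |w · n| / |n| = |438| / √909 ≈ 14.528.

14.528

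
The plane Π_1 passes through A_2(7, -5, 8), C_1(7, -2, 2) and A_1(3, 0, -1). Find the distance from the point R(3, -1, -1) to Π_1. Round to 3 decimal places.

A_2C_1 = (0, 3, -6), A_2A_1 = (-4, 5, -9); a normal to Π_1 is A_2C_1 × A_2A_1 = (3, 24, 12).
Using A_2: Π_1 has equation 3x + 24y + 12z = -3.
n·R − d = (3)·(3) + (24)·(-1) + (12)·(-1) − (-3) = -24; |n| = √729.
Distance = |-24| / √729 = 24/√729 ≈ 0.889.

0.889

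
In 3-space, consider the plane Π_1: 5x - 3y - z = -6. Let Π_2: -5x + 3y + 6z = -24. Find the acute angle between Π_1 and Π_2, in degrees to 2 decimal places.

36.09

cos θ = |n₁·n₂| / (|n₁||n₂|) = |-40| / (√35 · √70).
θ = arccos(0.80812) ≈ 36.09°.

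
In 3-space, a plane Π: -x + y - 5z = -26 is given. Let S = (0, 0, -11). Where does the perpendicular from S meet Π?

Foot = S − λn with λ = (n·S − d)/|n|² = (55 − (-26))/27 = 3.
Foot = (0, 0, -11) − 3·(-1, 1, -5) = (3, -3, 4).

(3, -3, 4)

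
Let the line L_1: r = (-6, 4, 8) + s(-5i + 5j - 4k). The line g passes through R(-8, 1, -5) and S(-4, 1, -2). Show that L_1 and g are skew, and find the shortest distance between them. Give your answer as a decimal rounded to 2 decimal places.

A direction vector for g is S − R = (4, 0, 3).
Common perpendicular direction n = (-5, 5, -4) × (4, 0, 3) = (15, -1, -20).
With w = (-8, 1, -5) − (-6, 4, 8) = (-2, -3, -13), w · n = 233.
Since n ≠ 0 the lines are not parallel, and w · n = 233 ≠ 0 so they do not intersect; hence they are skew.
Distance = |w · n| / |n| = |233| / √626 ≈ 9.31.

9.31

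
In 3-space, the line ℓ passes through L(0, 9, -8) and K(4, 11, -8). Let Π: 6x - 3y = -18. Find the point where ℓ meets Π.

(2, 10, -8)

A direction vector for ℓ is K − L = (4, 2, 0).
Substitute r = (0, 9, -8) + t(4, 2, 0) into the plane: -27 + 18t = -18, so t = 1/2.
Intersection: (0, 9, -8) + (1/2)·(4, 2, 0) = (2, 10, -8).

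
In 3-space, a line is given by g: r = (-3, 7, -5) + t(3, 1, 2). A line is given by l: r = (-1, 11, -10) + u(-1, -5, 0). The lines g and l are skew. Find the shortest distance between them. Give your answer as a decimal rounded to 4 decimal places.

4.7343

Common perpendicular direction n = (3, 1, 2) × (-1, -5, 0) = (10, -2, -14).
With w = (-1, 11, -10) − (-3, 7, -5) = (2, 4, -5), w · n = 82.
Distance = |w · n| / |n| = |82| / √300 ≈ 4.7343.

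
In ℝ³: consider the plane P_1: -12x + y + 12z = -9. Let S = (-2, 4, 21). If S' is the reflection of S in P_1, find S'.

(22, 2, -3)

λ = (n·S − d)/|n|² = (280 − (-9))/289 = 1.
Reflection = S − 2λn = (-2, 4, 21) − 2·(-12, 1, 12) = (22, 2, -3).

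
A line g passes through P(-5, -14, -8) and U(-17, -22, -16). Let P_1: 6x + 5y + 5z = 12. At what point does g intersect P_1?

(7, -6, 0)

A direction vector for g is U − P = (-12, -8, -8).
Substitute r = (-5, -14, -8) + t(-12, -8, -8) into the plane: -140 + (-152)t = 12, so t = -1.
Intersection: (-5, -14, -8) + (-1)·(-12, -8, -8) = (7, -6, 0).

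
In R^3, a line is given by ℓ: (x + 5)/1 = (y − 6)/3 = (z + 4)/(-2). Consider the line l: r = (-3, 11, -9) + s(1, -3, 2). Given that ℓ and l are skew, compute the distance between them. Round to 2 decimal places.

1.39

ℓ has direction (1, 3, -2) through (-5, 6, -4).
Common perpendicular direction n = (1, 3, -2) × (1, -3, 2) = (0, -4, -6).
With w = (-3, 11, -9) − (-5, 6, -4) = (2, 5, -5), w · n = 10.
Distance = |w · n| / |n| = |10| / √52 ≈ 1.39.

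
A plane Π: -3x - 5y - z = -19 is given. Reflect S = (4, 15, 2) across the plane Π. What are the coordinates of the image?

λ = (n·S − d)/|n|² = (-89 − (-19))/35 = -2.
Reflection = S − 2λn = (4, 15, 2) − (-4)·(-3, -5, -1) = (-8, -5, -2).

(-8, -5, -2)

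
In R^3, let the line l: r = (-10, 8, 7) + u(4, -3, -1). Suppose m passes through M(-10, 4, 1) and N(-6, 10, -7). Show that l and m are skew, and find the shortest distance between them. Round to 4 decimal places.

A direction vector for m is N − M = (4, 6, -8).
Common perpendicular direction n = (4, -3, -1) × (4, 6, -8) = (30, 28, 36).
With w = (-10, 4, 1) − (-10, 8, 7) = (0, -4, -6), w · n = -328.
Since n ≠ 0 the lines are not parallel, and w · n = -328 ≠ 0 so they do not intersect; hence they are skew.
Distance = |w · n| / |n| = |-328| / √2980 ≈ 6.0085.

6.0085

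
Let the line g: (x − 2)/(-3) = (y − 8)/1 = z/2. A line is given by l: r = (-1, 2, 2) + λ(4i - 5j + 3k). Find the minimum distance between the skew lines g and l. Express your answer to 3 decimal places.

4.945

g has direction (-3, 1, 2) through (2, 8, 0).
Common perpendicular direction n = (-3, 1, 2) × (4, -5, 3) = (13, 17, 11).
With w = (-1, 2, 2) − (2, 8, 0) = (-3, -6, 2), w · n = -119.
Distance = |w · n| / |n| = |-119| / √579 ≈ 4.945.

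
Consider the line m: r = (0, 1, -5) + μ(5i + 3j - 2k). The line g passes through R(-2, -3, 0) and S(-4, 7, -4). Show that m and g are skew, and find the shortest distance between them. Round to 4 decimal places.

2.7340

A direction vector for g is S − R = (-2, 10, -4).
Common perpendicular direction n = (5, 3, -2) × (-2, 10, -4) = (8, 24, 56).
With w = (-2, -3, 0) − (0, 1, -5) = (-2, -4, 5), w · n = 168.
Since n ≠ 0 the lines are not parallel, and w · n = 168 ≠ 0 so they do not intersect; hence they are skew.
Distance = |w · n| / |n| = |168| / √3776 ≈ 2.7340.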